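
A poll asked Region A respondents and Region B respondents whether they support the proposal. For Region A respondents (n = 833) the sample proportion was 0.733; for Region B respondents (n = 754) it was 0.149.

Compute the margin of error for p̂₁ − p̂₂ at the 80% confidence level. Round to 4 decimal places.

Each SE is √(p̂(1−p̂)/n): √(0.7330·0.2670/833) = 0.01533 and √(0.1490·0.8510/754) = 0.01297.
SE(p̂₁ − p̂₂) = √(SE₁² + SE₂²) = √(0.0002350089 + 0.0001682209) = 0.02008, since the two samples are independent.
At 80% confidence z* = 1.282; margin = 1.282 × 0.02008 = 0.02574.

0.0257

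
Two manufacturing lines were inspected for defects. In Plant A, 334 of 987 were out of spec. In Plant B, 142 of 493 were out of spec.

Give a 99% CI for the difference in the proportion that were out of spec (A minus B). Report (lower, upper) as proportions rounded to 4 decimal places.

First, p̂₁ = 334/987 = 0.3384; p̂₂ = 142/493 = 0.2880.
The two standard errors are √(0.3384×0.6616/987) = 0.01506 and √(0.2880×0.7120/493) = 0.02039.
Because the samples are independent, SE_diff = √(0.01506² + 0.02039²) = 0.02535.
Using z* = 2.576 for 99%, ME = 2.576 × 0.02535 = 0.06530.
p̂₁ − p̂₂ = 0.0504; interval 0.0504 ± 0.06530 gives (-0.0149, 0.1157).

(-0.0149, 0.1157)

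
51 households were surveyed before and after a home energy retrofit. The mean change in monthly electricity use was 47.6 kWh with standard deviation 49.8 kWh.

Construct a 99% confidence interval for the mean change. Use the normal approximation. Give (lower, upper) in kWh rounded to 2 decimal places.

Paired design: SE = s_d/√n = 49.8/√51 = 6.9734.
z* = 2.576; margin of error = 2.576 × 6.9734 = 17.9635.
47.6 ± 17.9635 → (29.64, 65.56).

(29.64, 65.56)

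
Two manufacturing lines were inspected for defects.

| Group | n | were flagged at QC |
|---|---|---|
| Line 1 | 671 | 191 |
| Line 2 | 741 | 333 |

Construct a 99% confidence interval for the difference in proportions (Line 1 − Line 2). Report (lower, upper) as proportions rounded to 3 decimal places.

(-0.230, -0.100)

Sample proportions: 191/671 = 0.2846, 333/741 = 0.4494.
Each SE is √(p̂(1−p̂)/n): √(0.2846·0.7154/671) = 0.01742 and √(0.4494·0.5506/741) = 0.01827.
SE(p̂₁ − p̂₂) = √(SE₁² + SE₂²) = √(0.0003034564 + 0.0003337929) = 0.02524, since the two samples are independent.
At 99% confidence z* = 2.576; margin = 2.576 × 0.02524 = 0.06502.
The difference is 0.2846 − 0.4494 = -0.1648, so the interval is -0.1648 ± 0.06502 = (-0.230, -0.100).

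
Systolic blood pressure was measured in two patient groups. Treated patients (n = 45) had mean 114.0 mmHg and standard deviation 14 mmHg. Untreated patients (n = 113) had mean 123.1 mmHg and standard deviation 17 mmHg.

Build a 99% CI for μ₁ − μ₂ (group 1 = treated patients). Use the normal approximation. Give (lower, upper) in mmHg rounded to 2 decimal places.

Per-group SEs: s₁/√n₁ = 14/√45 = 2.0870, s₂/√n₂ = 17/√113 = 1.5992.
Unpooled SE of the difference: √(4.355569 + 2.55744064) = 2.6293.
Margin of error = z* · SE = 2.576 × 2.6293 = 6.7731.
x̄₁ − x̄₂ = 114.0 − 123.1 = -9.1000.
CI: -9.1000 ± 6.7731 = (-15.87, -2.33).

(-15.87, -2.33)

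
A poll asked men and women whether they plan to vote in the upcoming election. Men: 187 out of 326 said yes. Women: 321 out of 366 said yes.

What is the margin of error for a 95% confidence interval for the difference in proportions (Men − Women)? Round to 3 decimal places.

0.063

p̂₁ = 187/326 = 0.5736 and p̂₂ = 321/366 = 0.8770.
SE₁ = √(p̂₁(1−p̂₁)/n₁) = √(0.5736·0.4264/326) = 0.02739; SE₂ = √(0.8770·0.1230/366) = 0.01717.
Independent samples: SE of the difference = √(SE₁² + SE₂²) = √(0.0007502121 + 0.0002948089) = 0.03233.
z* for 95% confidence is 1.960, so the margin of error is 1.960 × 0.03233 = 0.06337.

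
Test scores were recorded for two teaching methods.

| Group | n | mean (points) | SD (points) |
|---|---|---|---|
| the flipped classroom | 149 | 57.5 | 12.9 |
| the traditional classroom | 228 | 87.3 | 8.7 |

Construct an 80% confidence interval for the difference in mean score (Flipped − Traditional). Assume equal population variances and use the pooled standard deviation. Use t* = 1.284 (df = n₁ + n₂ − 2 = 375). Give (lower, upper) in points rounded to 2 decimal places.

Pooled variance s_p² = [148·12.9² + 227·8.7²] / (149+228−2) = 111.4942, so s_p = 10.5591.
SE_diff = s_p·√(1/n₁ + 1/n₂) = 10.5591·√(1/149 + 1/228) = 1.1123.
t* = 1.284; margin = 1.284 × 1.1123 = 1.4282.
Difference = 57.5 − 87.3 = -29.8000.
-29.8000 ± 1.4282 → (-31.23, -28.37).

(-31.23, -28.37)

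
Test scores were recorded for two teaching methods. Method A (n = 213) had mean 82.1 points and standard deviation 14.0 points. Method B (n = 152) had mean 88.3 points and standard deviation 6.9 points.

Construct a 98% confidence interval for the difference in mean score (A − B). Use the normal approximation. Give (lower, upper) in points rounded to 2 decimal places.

SE₁ = s₁/√n₁ = 14.0/√213 = 0.9593; SE₂ = 6.9/√152 = 0.5597.
Independent samples, unequal variances: SE_diff = √(SE₁² + SE₂²) = √(0.92025649 + 0.31326409) = 1.1106.
z* = 2.326, so margin of error = 2.326 × 1.1106 = 2.5833.
Difference in means = 82.1 − 88.3 = -6.2000.
-6.2000 ± 2.5833 → (-8.78, -3.62).

(-8.78, -3.62)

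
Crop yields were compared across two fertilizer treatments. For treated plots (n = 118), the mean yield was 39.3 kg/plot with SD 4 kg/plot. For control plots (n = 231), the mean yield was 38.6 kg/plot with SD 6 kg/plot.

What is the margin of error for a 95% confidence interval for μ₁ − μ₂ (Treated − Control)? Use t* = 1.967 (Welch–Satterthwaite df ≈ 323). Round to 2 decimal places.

1.06

Standard errors of each mean: 4/√118 = 0.3682 and 6/√231 = 0.3948.
SE(x̄₁ − x̄₂) = √(0.3682² + 0.3948²) = 0.5399 for independent samples with unequal variances.
With t* = 1.967, the margin is 1.967 × 0.5399 = 1.0620.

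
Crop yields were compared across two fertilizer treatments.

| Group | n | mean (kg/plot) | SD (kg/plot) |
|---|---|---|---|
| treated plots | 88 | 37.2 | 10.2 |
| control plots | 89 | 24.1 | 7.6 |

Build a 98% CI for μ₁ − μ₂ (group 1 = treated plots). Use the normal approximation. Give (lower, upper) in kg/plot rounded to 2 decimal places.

Standard errors of each mean: 10.2/√88 = 1.0873 and 7.6/√89 = 0.8056.
SE(x̄₁ − x̄₂) = √(1.0873² + 0.8056²) = 1.3532 for independent samples with unequal variances.
With z* = 2.326, the margin is 2.326 × 1.3532 = 3.1475.
x̄₁ − x̄₂ = 37.2 − 24.1 = 13.1000; the interval is 13.1000 ± 3.1475 = (9.95, 16.25).

(9.95, 16.25)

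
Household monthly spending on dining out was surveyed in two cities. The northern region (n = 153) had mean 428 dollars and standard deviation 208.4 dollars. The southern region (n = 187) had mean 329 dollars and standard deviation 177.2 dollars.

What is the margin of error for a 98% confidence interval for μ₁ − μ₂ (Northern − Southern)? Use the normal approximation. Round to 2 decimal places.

Per-group SEs: s₁/√n₁ = 208.4/√153 = 16.8481, s₂/√n₂ = 177.2/√187 = 12.9581.
Unpooled SE of the difference: √(283.85847361 + 167.91235561) = 21.2549.
Margin of error = z* · SE = 2.326 × 21.2549 = 49.4389.

49.44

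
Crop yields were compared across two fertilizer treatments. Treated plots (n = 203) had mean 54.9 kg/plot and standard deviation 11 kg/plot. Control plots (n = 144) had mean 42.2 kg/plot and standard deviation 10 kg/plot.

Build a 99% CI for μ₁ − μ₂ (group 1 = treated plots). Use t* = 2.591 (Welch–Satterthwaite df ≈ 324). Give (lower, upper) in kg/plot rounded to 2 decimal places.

Standard errors of each mean: 11/√203 = 0.7720 and 10/√144 = 0.8333.
SE(x̄₁ − x̄₂) = √(0.7720² + 0.8333²) = 1.1359 for independent samples with unequal variances.
With t* = 2.591, the margin is 2.591 × 1.1359 = 2.9431.
x̄₁ − x̄₂ = 54.9 − 42.2 = 12.7000; the interval is 12.7000 ± 2.9431 = (9.76, 15.64).

(9.76, 15.64)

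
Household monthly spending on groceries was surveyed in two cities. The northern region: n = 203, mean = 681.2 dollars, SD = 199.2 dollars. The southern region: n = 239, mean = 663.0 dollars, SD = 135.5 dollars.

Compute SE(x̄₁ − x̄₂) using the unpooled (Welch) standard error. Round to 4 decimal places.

SE₁ = s₁/√n₁ = 199.2/√203 = 13.9811; SE₂ = 135.5/√239 = 8.7648.
Independent samples, unequal variances: SE_diff = √(SE₁² + SE₂²) = √(195.47115721 + 76.82171904) = 16.5013.

16.5013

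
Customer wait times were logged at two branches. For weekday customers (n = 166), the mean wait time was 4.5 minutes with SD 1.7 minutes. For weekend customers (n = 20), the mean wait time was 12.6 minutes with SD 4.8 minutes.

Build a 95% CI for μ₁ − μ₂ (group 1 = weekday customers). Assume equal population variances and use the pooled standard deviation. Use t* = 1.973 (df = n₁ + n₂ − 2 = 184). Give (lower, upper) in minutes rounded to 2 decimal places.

(-9.14, -7.06)

s_p = √[((n₁−1)s₁² + (n₂−1)s₂²)/(n₁+n₂−2)] = √[(165·1.7² + 19·4.8²)/184] = 2.2295.
SE = 2.2295·√(1/166 + 1/20) = 0.5277.
With t* = 1.973, margin = 1.973 × 0.5277 = 1.0412.
x̄₁ − x̄₂ = 4.5 − 12.6 = -8.1000; interval -8.1000 ± 1.0412 = (-9.14, -7.06).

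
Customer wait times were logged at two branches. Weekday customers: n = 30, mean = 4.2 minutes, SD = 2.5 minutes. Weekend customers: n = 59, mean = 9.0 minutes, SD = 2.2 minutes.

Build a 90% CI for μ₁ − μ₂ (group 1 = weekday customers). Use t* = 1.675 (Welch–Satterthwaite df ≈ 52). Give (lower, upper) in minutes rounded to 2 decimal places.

(-5.70, -3.90)

Standard errors of each mean: 2.5/√30 = 0.4564 and 2.2/√59 = 0.2864.
SE(x̄₁ − x̄₂) = √(0.4564² + 0.2864²) = 0.5388 for independent samples with unequal variances.
With t* = 1.675, the margin is 1.675 × 0.5388 = 0.9025.
x̄₁ − x̄₂ = 4.2 − 9.0 = -4.8000; the interval is -4.8000 ± 0.9025 = (-5.70, -3.90).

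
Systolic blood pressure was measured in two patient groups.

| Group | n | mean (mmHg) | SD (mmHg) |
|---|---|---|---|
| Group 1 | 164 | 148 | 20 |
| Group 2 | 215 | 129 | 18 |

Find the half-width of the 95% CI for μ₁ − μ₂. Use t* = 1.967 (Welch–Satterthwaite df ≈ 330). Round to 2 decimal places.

Standard errors of each mean: 20/√164 = 1.5617 and 18/√215 = 1.2276.
SE(x̄₁ − x̄₂) = √(1.5617² + 1.2276²) = 1.9864 for independent samples with unequal variances.
With t* = 1.967, the margin is 1.967 × 1.9864 = 3.9072.

3.91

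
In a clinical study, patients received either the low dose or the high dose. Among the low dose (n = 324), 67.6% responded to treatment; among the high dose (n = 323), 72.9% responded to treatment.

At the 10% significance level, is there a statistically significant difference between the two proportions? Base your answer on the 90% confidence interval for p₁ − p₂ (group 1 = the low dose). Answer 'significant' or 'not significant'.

not significant

SE₁ = √(p̂₁(1−p̂₁)/n₁) = √(0.6760·0.3240/324) = 0.02600; SE₂ = √(0.7290·0.2710/323) = 0.02473.
Independent samples: SE of the difference = √(SE₁² + SE₂²) = √(0.000676 + 0.0006115729) = 0.03588.
z* for 90% confidence is 1.645, so the margin of error is 1.645 × 0.03588 = 0.05902.
Point estimate p̂₁ − p̂₂ = 0.6760 − 0.7290 = -0.0530.
-0.0530 ± 0.05902 → (-0.11202, 0.00602).
The interval (-0.11202, 0.00602) contains 0, so the difference is not significant.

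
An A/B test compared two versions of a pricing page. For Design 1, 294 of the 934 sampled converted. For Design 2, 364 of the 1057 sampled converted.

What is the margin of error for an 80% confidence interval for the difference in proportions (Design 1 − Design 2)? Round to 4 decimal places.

0.0270

First, p̂₁ = 294/934 = 0.3148; p̂₂ = 364/1057 = 0.3444.
The two standard errors are √(0.3148×0.6852/934) = 0.01520 and √(0.3444×0.6556/1057) = 0.01462.
Because the samples are independent, SE_diff = √(0.01520² + 0.01462²) = 0.02109.
Using z* = 1.282 for 80%, ME = 1.282 × 0.02109 = 0.02704.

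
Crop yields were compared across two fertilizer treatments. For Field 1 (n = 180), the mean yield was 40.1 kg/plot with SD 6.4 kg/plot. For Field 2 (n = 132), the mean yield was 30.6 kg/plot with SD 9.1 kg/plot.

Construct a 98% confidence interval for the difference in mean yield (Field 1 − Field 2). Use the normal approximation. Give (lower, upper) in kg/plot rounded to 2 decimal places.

SE₁ = s₁/√n₁ = 6.4/√180 = 0.4770; SE₂ = 9.1/√132 = 0.7921.
Independent samples, unequal variances: SE_diff = √(SE₁² + SE₂²) = √(0.227529 + 0.62742241) = 0.9246.
z* = 2.326, so margin of error = 2.326 × 0.9246 = 2.1506.
Difference in means = 40.1 − 30.6 = 9.5000.
9.5000 ± 2.1506 → (7.35, 11.65).

(7.35, 11.65)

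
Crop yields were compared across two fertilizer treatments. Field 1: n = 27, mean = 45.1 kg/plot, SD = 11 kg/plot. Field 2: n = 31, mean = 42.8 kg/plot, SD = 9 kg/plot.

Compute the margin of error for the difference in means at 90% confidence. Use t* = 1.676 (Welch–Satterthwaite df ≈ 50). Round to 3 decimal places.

4.464

Per-group SEs: s₁/√n₁ = 11/√27 = 2.1170, s₂/√n₂ = 9/√31 = 1.6164.
Unpooled SE of the difference: √(4.481689 + 2.61274896) = 2.6635.
Margin of error = t* · SE = 1.676 × 2.6635 = 4.4640.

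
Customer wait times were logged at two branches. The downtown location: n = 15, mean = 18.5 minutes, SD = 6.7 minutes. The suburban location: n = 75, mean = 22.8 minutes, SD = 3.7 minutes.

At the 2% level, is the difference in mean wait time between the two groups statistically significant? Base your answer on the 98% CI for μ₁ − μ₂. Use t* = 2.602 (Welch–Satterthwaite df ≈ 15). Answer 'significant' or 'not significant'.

Standard errors of each mean: 6.7/√15 = 1.7299 and 3.7/√75 = 0.4272.
SE(x̄₁ − x̄₂) = √(1.7299² + 0.4272²) = 1.7819 for independent samples with unequal variances.
With t* = 2.602, the margin is 2.602 × 1.7819 = 4.6365.
x̄₁ − x̄₂ = 18.5 − 22.8 = -4.3000; the interval is -4.3000 ± 4.6365 = (-8.9365, 0.3365).
The interval (-8.9365, 0.3365) contains 0, so the difference is not significant.

not significant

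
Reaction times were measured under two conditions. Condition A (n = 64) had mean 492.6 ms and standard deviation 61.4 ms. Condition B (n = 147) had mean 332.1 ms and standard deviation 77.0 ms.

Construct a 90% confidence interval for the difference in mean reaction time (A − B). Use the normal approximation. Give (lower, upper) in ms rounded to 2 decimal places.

Standard errors of each mean: 61.4/√64 = 7.6750 and 77.0/√147 = 6.3509.
SE(x̄₁ − x̄₂) = √(7.6750² + 6.3509²) = 9.9619 for independent samples with unequal variances.
With z* = 1.645, the margin is 1.645 × 9.9619 = 16.3873.
x̄₁ − x̄₂ = 492.6 − 332.1 = 160.5000; the interval is 160.5000 ± 16.3873 = (144.11, 176.89).

(144.11, 176.89)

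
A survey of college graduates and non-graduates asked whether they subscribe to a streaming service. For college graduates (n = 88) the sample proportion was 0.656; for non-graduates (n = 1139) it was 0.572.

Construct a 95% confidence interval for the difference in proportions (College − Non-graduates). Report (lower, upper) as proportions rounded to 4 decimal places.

(-0.0193, 0.1873)

Each SE is √(p̂(1−p̂)/n): √(0.6560·0.3440/88) = 0.05064 and √(0.5720·0.4280/1139) = 0.01466.
SE(p̂₁ − p̂₂) = √(SE₁² + SE₂²) = √(0.0025644096 + 0.0002149156) = 0.05272, since the two samples are independent.
At 95% confidence z* = 1.960; margin = 1.960 × 0.05272 = 0.10333.
The difference is 0.6560 − 0.5720 = 0.0840, so the interval is 0.0840 ± 0.10333 = (-0.0193, 0.1873).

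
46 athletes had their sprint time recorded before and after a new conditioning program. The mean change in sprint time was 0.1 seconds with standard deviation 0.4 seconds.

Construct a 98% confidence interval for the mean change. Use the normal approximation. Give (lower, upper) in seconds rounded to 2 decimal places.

(-0.04, 0.24)

This is a matched-pairs design, so SE = s_d/√n = 0.4/√46 = 0.0590.
Margin = 2.326 × 0.0590 = 0.1372; the interval is 0.1 ± 0.1372 = (-0.04, 0.24).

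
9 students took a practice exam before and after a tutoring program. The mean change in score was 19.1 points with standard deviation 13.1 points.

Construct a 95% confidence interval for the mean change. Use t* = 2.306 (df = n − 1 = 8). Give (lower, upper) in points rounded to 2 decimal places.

(9.03, 29.17)

Paired design: SE = s_d/√n = 13.1/√9 = 4.3667.
t* = 2.306; margin of error = 2.306 × 4.3667 = 10.0696.
19.1 ± 10.0696 → (9.03, 29.17).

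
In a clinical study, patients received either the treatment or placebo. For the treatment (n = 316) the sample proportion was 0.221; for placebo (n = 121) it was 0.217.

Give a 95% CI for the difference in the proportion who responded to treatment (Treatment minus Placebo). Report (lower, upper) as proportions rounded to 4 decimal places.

Each SE is √(p̂(1−p̂)/n): √(0.2210·0.7790/316) = 0.02334 and √(0.2170·0.7830/121) = 0.03747.
SE(p̂₁ − p̂₂) = √(SE₁² + SE₂²) = √(0.0005447556 + 0.0014040009) = 0.04414, since the two samples are independent.
At 95% confidence z* = 1.960; margin = 1.960 × 0.04414 = 0.08651.
The difference is 0.2210 − 0.2170 = 0.0040, so the interval is 0.0040 ± 0.08651 = (-0.0825, 0.0905).

(-0.0825, 0.0905)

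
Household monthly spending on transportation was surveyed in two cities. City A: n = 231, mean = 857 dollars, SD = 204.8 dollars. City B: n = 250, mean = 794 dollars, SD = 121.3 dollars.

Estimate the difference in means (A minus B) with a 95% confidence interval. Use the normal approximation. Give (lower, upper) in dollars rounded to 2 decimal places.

Standard errors of each mean: 204.8/√231 = 13.4749 and 121.3/√250 = 7.6717.
SE(x̄₁ − x̄₂) = √(13.4749² + 7.6717²) = 15.5057 for independent samples with unequal variances.
With z* = 1.960, the margin is 1.960 × 15.5057 = 30.3912.
x̄₁ − x̄₂ = 857 − 794 = 63.0000; the interval is 63.0000 ± 30.3912 = (32.61, 93.39).

(32.61, 93.39)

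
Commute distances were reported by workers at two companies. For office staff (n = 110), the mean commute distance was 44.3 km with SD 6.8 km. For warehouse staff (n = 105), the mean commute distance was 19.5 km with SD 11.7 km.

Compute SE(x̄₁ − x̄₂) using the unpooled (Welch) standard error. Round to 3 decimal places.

1.313

SE₁ = s₁/√n₁ = 6.8/√110 = 0.6484; SE₂ = 11.7/√105 = 1.1418.
Independent samples, unequal variances: SE_diff = √(SE₁² + SE₂²) = √(0.42042256 + 1.30370724) = 1.3131.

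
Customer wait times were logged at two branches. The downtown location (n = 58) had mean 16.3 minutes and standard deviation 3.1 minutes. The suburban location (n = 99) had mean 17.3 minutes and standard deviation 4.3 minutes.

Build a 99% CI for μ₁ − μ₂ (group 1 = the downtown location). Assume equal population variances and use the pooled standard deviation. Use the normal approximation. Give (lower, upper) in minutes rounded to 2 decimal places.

(-2.66, 0.66)

Pooled variance s_p² = [57·3.1² + 98·4.3²] / (58+99−2) = 15.2245, so s_p = 3.9019.
SE_diff = s_p·√(1/n₁ + 1/n₂) = 3.9019·√(1/58 + 1/99) = 0.6452.
z* = 2.576; margin = 2.576 × 0.6452 = 1.6620.
Difference = 16.3 − 17.3 = -1.0000.
-1.0000 ± 1.6620 → (-2.66, 0.66).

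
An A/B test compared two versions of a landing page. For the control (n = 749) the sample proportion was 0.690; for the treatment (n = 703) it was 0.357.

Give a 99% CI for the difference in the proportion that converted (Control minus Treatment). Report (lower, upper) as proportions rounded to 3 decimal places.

Each SE is √(p̂(1−p̂)/n): √(0.6900·0.3100/749) = 0.01690 and √(0.3570·0.6430/703) = 0.01807.
SE(p̂₁ − p̂₂) = √(SE₁² + SE₂²) = √(0.00028561 + 0.0003265249) = 0.02474, since the two samples are independent.
At 99% confidence z* = 2.576; margin = 2.576 × 0.02474 = 0.06373.
The difference is 0.6900 − 0.3570 = 0.3330, so the interval is 0.3330 ± 0.06373 = (0.269, 0.397).

(0.269, 0.397)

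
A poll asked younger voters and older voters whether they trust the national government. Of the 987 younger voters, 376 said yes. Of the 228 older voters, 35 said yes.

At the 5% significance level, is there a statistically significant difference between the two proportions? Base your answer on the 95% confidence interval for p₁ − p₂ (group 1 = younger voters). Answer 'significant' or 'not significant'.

Sample proportions: 376/987 = 0.3810, 35/228 = 0.1535.
Each SE is √(p̂(1−p̂)/n): √(0.3810·0.6190/987) = 0.01546 and √(0.1535·0.8465/228) = 0.02387.
SE(p̂₁ − p̂₂) = √(SE₁² + SE₂²) = √(0.0002390116 + 0.0005697769) = 0.02844, since the two samples are independent.
At 95% confidence z* = 1.960; margin = 1.960 × 0.02844 = 0.05574.
The difference is 0.3810 − 0.1535 = 0.2275, so the interval is 0.2275 ± 0.05574 = (0.17176, 0.28324).
The interval (0.17176, 0.28324) does not contain 0, so the difference is significant.

significant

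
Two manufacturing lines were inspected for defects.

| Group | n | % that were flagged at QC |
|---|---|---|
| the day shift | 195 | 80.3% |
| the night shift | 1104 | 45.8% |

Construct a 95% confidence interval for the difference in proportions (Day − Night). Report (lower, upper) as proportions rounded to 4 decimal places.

SE₁ = √(p̂₁(1−p̂₁)/n₁) = √(0.8030·0.1970/195) = 0.02848; SE₂ = √(0.4580·0.5420/1104) = 0.01500.
Independent samples: SE of the difference = √(SE₁² + SE₂²) = √(0.0008111104 + 0.000225) = 0.03219.
z* for 95% confidence is 1.960, so the margin of error is 1.960 × 0.03219 = 0.06309.
Point estimate p̂₁ − p̂₂ = 0.8030 − 0.4580 = 0.3450.
0.3450 ± 0.06309 → (0.2819, 0.4081).

(0.2819, 0.4081)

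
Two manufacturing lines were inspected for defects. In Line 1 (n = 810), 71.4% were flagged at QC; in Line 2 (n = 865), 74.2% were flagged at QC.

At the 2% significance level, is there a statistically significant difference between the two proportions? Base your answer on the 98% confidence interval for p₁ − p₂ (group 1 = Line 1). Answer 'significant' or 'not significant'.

Each SE is √(p̂(1−p̂)/n): √(0.7140·0.2860/810) = 0.01588 and √(0.7420·0.2580/865) = 0.01488.
SE(p̂₁ − p̂₂) = √(SE₁² + SE₂²) = √(0.0002521744 + 0.0002214144) = 0.02176, since the two samples are independent.
At 98% confidence z* = 2.326; margin = 2.326 × 0.02176 = 0.05061.
The difference is 0.7140 − 0.7420 = -0.0280, so the interval is -0.0280 ± 0.05061 = (-0.07861, 0.02261).
The interval (-0.07861, 0.02261) contains 0, so the difference is not significant.

not significant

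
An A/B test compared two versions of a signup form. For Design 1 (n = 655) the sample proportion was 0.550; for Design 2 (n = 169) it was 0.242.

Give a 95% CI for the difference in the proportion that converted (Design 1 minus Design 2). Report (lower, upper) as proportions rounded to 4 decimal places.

(0.2330, 0.3830)

Each SE is √(p̂(1−p̂)/n): √(0.5500·0.4500/655) = 0.01944 and √(0.2420·0.7580/169) = 0.03295.
SE(p̂₁ − p̂₂) = √(SE₁² + SE₂²) = √(0.0003779136 + 0.0010857025) = 0.03826, since the two samples are independent.
At 95% confidence z* = 1.960; margin = 1.960 × 0.03826 = 0.07499.
The difference is 0.5500 − 0.2420 = 0.3080, so the interval is 0.3080 ± 0.07499 = (0.2330, 0.3830).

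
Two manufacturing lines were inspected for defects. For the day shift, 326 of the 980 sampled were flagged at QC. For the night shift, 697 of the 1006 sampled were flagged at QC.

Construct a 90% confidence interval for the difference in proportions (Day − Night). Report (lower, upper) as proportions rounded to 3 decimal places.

p̂₁ = 326/980 = 0.3327 and p̂₂ = 697/1006 = 0.6928.
SE₁ = √(p̂₁(1−p̂₁)/n₁) = √(0.3327·0.6673/980) = 0.01505; SE₂ = √(0.6928·0.3072/1006) = 0.01455.
Independent samples: SE of the difference = √(SE₁² + SE₂²) = √(0.0002265025 + 0.0002117025) = 0.02093.
z* for 90% confidence is 1.645, so the margin of error is 1.645 × 0.02093 = 0.03443.
Point estimate p̂₁ − p̂₂ = 0.3327 − 0.6928 = -0.3601.
-0.3601 ± 0.03443 → (-0.395, -0.326).

(-0.395, -0.326)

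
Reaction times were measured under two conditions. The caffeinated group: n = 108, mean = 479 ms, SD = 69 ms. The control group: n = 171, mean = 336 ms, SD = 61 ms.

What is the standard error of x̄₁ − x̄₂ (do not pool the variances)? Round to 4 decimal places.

Standard errors of each mean: 69/√108 = 6.6395 and 61/√171 = 4.6648.
SE(x̄₁ − x̄₂) = √(6.6395² + 4.6648²) = 8.1144 for independent samples with unequal variances.

8.1144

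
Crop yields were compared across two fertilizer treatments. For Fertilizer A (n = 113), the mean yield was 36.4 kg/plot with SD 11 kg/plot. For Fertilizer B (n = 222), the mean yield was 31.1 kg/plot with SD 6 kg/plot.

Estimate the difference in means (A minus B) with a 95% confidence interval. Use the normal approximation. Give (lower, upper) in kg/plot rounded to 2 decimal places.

(3.12, 7.48)

Standard errors of each mean: 11/√113 = 1.0348 and 6/√222 = 0.4027.
SE(x̄₁ − x̄₂) = √(1.0348² + 0.4027²) = 1.1104 for independent samples with unequal variances.
With z* = 1.960, the margin is 1.960 × 1.1104 = 2.1764.
x̄₁ − x̄₂ = 36.4 − 31.1 = 5.3000; the interval is 5.3000 ± 2.1764 = (3.12, 7.48).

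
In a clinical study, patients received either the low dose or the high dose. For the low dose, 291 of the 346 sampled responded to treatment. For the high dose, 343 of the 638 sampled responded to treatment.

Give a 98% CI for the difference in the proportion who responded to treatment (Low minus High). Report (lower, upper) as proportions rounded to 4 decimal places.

Sample proportions: 291/346 = 0.8410, 343/638 = 0.5376.
Each SE is √(p̂(1−p̂)/n): √(0.8410·0.1590/346) = 0.01966 and √(0.5376·0.4624/638) = 0.01974.
SE(p̂₁ − p̂₂) = √(SE₁² + SE₂²) = √(0.0003865156 + 0.0003896676) = 0.02786, since the two samples are independent.
At 98% confidence z* = 2.326; margin = 2.326 × 0.02786 = 0.06480.
The difference is 0.8410 − 0.5376 = 0.3034, so the interval is 0.3034 ± 0.06480 = (0.2386, 0.3682).

(0.2386, 0.3682)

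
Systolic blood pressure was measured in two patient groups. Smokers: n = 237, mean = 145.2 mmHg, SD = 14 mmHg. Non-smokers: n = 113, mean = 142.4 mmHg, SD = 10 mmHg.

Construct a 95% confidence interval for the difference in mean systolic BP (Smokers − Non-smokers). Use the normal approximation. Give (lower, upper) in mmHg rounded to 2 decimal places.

Standard errors of each mean: 14/√237 = 0.9094 and 10/√113 = 0.9407.
SE(x̄₁ − x̄₂) = √(0.9094² + 0.9407²) = 1.3084 for independent samples with unequal variances.
With z* = 1.960, the margin is 1.960 × 1.3084 = 2.5645.
x̄₁ − x̄₂ = 145.2 − 142.4 = 2.8000; the interval is 2.8000 ± 2.5645 = (0.24, 5.36).

(0.24, 5.36)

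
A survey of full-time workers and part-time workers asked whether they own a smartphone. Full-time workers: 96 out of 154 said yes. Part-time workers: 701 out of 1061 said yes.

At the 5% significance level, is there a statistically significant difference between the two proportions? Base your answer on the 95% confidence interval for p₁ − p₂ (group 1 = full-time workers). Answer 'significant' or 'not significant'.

not significant

Sample proportions: 96/154 = 0.6234, 701/1061 = 0.6607.
Each SE is √(p̂(1−p̂)/n): √(0.6234·0.3766/154) = 0.03904 and √(0.6607·0.3393/1061) = 0.01454.
SE(p̂₁ − p̂₂) = √(SE₁² + SE₂²) = √(0.0015241216 + 0.0002114116) = 0.04166, since the two samples are independent.
At 95% confidence z* = 1.960; margin = 1.960 × 0.04166 = 0.08165.
The difference is 0.6234 − 0.6607 = -0.0373, so the interval is -0.0373 ± 0.08165 = (-0.11895, 0.04435).
The interval (-0.11895, 0.04435) contains 0, so the difference is not significant.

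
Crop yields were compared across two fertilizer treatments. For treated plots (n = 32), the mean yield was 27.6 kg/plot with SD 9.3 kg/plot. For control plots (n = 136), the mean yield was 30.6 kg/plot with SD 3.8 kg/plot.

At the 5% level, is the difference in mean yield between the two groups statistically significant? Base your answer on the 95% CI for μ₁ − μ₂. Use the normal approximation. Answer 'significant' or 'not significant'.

Per-group SEs: s₁/√n₁ = 9.3/√32 = 1.6440, s₂/√n₂ = 3.8/√136 = 0.3258.
Unpooled SE of the difference: √(2.702736 + 0.10614564) = 1.6760.
Margin of error = z* · SE = 1.960 × 1.6760 = 3.2850.
x̄₁ − x̄₂ = 27.6 − 30.6 = -3.0000.
CI: -3.0000 ± 3.2850 = (-6.2850, 0.2850).
The interval (-6.2850, 0.2850) contains 0, so the difference is not significant.

not significant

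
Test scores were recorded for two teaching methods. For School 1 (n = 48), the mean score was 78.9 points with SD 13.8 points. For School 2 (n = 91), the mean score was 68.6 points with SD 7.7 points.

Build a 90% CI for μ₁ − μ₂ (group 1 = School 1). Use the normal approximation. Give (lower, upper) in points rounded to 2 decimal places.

(6.76, 13.84)

Per-group SEs: s₁/√n₁ = 13.8/√48 = 1.9919, s₂/√n₂ = 7.7/√91 = 0.8072.
Unpooled SE of the difference: √(3.96766561 + 0.65157184) = 2.1492.
Margin of error = z* · SE = 1.645 × 2.1492 = 3.5354.
x̄₁ − x̄₂ = 78.9 − 68.6 = 10.3000.
CI: 10.3000 ± 3.5354 = (6.76, 13.84).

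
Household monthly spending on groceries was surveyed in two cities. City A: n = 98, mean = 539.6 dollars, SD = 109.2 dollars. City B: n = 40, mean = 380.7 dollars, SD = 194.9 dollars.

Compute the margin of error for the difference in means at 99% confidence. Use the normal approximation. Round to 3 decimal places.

SE₁ = s₁/√n₁ = 109.2/√98 = 11.0309; SE₂ = 194.9/√40 = 30.8164.
Independent samples, unequal variances: SE_diff = √(SE₁² + SE₂²) = √(121.68075481 + 949.65050896) = 32.7312.
z* = 2.576, so margin of error = 2.576 × 32.7312 = 84.3156.

84.316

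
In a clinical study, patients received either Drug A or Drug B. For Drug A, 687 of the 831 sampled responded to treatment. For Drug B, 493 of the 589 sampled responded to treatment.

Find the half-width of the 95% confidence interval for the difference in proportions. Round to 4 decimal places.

First, p̂₁ = 687/831 = 0.8267; p̂₂ = 493/589 = 0.8370.
The two standard errors are √(0.8267×0.1733/831) = 0.01313 and √(0.8370×0.1630/589) = 0.01522.
Because the samples are independent, SE_diff = √(0.01313² + 0.01522²) = 0.02010.
Using z* = 1.960 for 95%, ME = 1.960 × 0.02010 = 0.03940.

0.0394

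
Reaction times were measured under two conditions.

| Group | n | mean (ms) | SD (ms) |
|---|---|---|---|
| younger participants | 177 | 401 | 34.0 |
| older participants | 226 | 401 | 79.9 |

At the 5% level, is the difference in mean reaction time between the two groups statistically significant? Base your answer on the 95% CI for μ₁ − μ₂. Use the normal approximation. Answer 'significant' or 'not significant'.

Standard errors of each mean: 34.0/√177 = 2.5556 and 79.9/√226 = 5.3149.
SE(x̄₁ − x̄₂) = √(2.5556² + 5.3149²) = 5.8974 for independent samples with unequal variances.
With z* = 1.960, the margin is 1.960 × 5.8974 = 11.5589.
x̄₁ − x̄₂ = 401 − 401 = 0.0000; the interval is 0.0000 ± 11.5589 = (-11.5589, 11.5589).
The interval (-11.5589, 11.5589) contains 0, so the difference is not significant.

not significant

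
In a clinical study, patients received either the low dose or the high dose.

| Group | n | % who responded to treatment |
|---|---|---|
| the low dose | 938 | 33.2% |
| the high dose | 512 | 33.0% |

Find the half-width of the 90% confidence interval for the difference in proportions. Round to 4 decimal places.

The two standard errors are √(0.3320×0.6680/938) = 0.01538 and √(0.3300×0.6700/512) = 0.02078.
Because the samples are independent, SE_diff = √(0.01538² + 0.02078²) = 0.02585.
Using z* = 1.645 for 90%, ME = 1.645 × 0.02585 = 0.04252.

0.0425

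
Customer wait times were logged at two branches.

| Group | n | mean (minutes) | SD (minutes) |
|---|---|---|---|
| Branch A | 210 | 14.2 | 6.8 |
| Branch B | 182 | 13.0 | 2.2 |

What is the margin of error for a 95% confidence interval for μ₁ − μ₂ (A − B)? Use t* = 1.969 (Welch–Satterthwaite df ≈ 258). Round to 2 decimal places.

Standard errors of each mean: 6.8/√210 = 0.4692 and 2.2/√182 = 0.1631.
SE(x̄₁ − x̄₂) = √(0.4692² + 0.1631²) = 0.4967 for independent samples with unequal variances.
With t* = 1.969, the margin is 1.969 × 0.4967 = 0.9780.

0.98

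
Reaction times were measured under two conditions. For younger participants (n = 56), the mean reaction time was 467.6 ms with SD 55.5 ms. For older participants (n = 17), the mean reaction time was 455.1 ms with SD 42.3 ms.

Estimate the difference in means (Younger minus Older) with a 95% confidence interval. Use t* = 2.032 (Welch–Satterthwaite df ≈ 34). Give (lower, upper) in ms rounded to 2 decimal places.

(-13.22, 38.22)

Standard errors of each mean: 55.5/√56 = 7.4165 and 42.3/√17 = 10.2593.
SE(x̄₁ − x̄₂) = √(7.4165² + 10.2593²) = 12.6593 for independent samples with unequal variances.
With t* = 2.032, the margin is 2.032 × 12.6593 = 25.7237.
x̄₁ − x̄₂ = 467.6 − 455.1 = 12.5000; the interval is 12.5000 ± 25.7237 = (-13.22, 38.22).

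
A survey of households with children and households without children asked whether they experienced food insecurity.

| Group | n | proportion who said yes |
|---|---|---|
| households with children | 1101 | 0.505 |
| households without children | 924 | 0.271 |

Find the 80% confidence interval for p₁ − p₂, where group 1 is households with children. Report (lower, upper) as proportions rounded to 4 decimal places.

(0.2071, 0.2609)

SE₁ = √(p̂₁(1−p̂₁)/n₁) = √(0.5050·0.4950/1101) = 0.01507; SE₂ = √(0.2710·0.7290/924) = 0.01462.
Independent samples: SE of the difference = √(SE₁² + SE₂²) = √(0.0002271049 + 0.0002137444) = 0.02100.
z* for 80% confidence is 1.282, so the margin of error is 1.282 × 0.02100 = 0.02692.
Point estimate p̂₁ − p̂₂ = 0.5050 − 0.2710 = 0.2340.
0.2340 ± 0.02692 → (0.2071, 0.2609).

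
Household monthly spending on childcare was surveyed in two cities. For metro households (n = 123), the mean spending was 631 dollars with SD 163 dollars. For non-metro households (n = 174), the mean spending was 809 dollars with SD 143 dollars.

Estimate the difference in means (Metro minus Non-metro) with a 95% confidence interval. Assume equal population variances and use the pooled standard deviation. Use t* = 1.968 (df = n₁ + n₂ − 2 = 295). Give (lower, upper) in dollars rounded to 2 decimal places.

(-213.14, -142.86)

Pooled variance s_p² = [122·163² + 173·143²] / (123+174−2) = 22979.9831, so s_p = 151.5915.
SE_diff = s_p·√(1/n₁ + 1/n₂) = 151.5915·√(1/123 + 1/174) = 17.8577.
t* = 1.968; margin = 1.968 × 17.8577 = 35.1440.
Difference = 631 − 809 = -178.0000.
-178.0000 ± 35.1440 → (-213.14, -142.86).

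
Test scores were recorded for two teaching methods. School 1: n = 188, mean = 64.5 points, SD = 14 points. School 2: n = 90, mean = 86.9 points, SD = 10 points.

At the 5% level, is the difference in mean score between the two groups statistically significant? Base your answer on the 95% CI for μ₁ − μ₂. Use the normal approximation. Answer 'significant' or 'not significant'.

significant

Per-group SEs: s₁/√n₁ = 14/√188 = 1.0211, s₂/√n₂ = 10/√90 = 1.0541.
Unpooled SE of the difference: √(1.04264521 + 1.11112681) = 1.4676.
Margin of error = z* · SE = 1.960 × 1.4676 = 2.8765.
x̄₁ − x̄₂ = 64.5 − 86.9 = -22.4000.
CI: -22.4000 ± 2.8765 = (-25.2765, -19.5235).
The interval (-25.2765, -19.5235) does not contain 0, so the difference is significant.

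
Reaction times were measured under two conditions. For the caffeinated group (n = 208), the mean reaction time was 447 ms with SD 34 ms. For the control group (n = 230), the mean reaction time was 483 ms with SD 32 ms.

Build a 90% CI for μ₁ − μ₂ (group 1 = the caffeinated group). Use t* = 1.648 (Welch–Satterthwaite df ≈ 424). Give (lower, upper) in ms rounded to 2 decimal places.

Standard errors of each mean: 34/√208 = 2.3575 and 32/√230 = 2.1100.
SE(x̄₁ − x̄₂) = √(2.3575² + 2.1100²) = 3.1638 for independent samples with unequal variances.
With t* = 1.648, the margin is 1.648 × 3.1638 = 5.2139.
x̄₁ − x̄₂ = 447 − 483 = -36.0000; the interval is -36.0000 ± 5.2139 = (-41.21, -30.79).

(-41.21, -30.79)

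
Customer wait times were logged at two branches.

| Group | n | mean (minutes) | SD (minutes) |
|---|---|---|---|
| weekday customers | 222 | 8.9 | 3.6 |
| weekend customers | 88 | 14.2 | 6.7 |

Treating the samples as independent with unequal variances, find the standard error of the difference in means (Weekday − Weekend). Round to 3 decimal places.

0.754

Per-group SEs: s₁/√n₁ = 3.6/√222 = 0.2416, s₂/√n₂ = 6.7/√88 = 0.7142.
Unpooled SE of the difference: √(0.05837056 + 0.51008164) = 0.7540.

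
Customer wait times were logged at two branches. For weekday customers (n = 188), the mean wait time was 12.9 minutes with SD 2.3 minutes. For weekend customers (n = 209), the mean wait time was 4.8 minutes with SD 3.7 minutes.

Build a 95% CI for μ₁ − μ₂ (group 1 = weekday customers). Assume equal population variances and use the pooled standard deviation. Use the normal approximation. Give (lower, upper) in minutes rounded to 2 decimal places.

(7.49, 8.71)

Pooled variance s_p² = [187·2.3² + 208·3.7²] / (188+209−2) = 9.7133, so s_p = 3.1166.
SE_diff = s_p·√(1/n₁ + 1/n₂) = 3.1166·√(1/188 + 1/209) = 0.3133.
z* = 1.960; margin = 1.960 × 0.3133 = 0.6141.
Difference = 12.9 − 4.8 = 8.1000.
8.1000 ± 0.6141 → (7.49, 8.71).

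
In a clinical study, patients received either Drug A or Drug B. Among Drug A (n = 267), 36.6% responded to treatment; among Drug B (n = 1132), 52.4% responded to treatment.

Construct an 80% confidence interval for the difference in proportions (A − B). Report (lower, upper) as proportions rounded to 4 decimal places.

(-0.2003, -0.1157)

The two standard errors are √(0.3660×0.6340/267) = 0.02948 and √(0.5240×0.4760/1132) = 0.01484.
Because the samples are independent, SE_diff = √(0.02948² + 0.01484²) = 0.03300.
Using z* = 1.282 for 80%, ME = 1.282 × 0.03300 = 0.04231.
p̂₁ − p̂₂ = -0.1580; interval -0.1580 ± 0.04231 gives (-0.2003, -0.1157).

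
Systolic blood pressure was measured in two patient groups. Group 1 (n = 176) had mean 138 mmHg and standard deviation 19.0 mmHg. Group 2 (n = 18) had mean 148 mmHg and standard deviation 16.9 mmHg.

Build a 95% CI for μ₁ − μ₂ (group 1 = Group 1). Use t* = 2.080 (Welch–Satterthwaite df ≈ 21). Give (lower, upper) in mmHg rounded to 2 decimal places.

(-18.80, -1.20)

SE₁ = s₁/√n₁ = 19.0/√176 = 1.4322; SE₂ = 16.9/√18 = 3.9834.
Independent samples, unequal variances: SE_diff = √(SE₁² + SE₂²) = √(2.05119684 + 15.86747556) = 4.2330.
t* = 2.080, so margin of error = 2.080 × 4.2330 = 8.8046.
Difference in means = 138 − 148 = -10.0000.
-10.0000 ± 8.8046 → (-18.80, -1.20).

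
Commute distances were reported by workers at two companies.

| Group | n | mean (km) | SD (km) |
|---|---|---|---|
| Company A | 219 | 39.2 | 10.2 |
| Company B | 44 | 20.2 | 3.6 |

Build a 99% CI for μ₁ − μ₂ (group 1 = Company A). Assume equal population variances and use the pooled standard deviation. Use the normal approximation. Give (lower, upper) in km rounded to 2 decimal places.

(14.98, 23.02)

s_p = √[((n₁−1)s₁² + (n₂−1)s₂²)/(n₁+n₂−2)] = √[(218·10.2² + 43·3.6²)/261] = 9.4358.
SE = 9.4358·√(1/219 + 1/44) = 1.5589.
With z* = 2.576, margin = 2.576 × 1.5589 = 4.0157.
x̄₁ − x̄₂ = 39.2 − 20.2 = 19.0000; interval 19.0000 ± 4.0157 = (14.98, 23.02).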